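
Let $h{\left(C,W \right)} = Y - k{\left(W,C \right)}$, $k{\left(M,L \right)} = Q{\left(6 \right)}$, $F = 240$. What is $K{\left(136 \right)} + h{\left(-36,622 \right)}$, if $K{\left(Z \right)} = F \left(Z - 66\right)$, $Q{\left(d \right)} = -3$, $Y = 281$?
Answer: $17084$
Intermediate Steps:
$k{\left(M,L \right)} = -3$
$K{\left(Z \right)} = -15840 + 240 Z$ ($K{\left(Z \right)} = 240 \left(Z - 66\right) = 240 \left(-66 + Z\right) = -15840 + 240 Z$)
$h{\left(C,W \right)} = 284$ ($h{\left(C,W \right)} = 281 - -3 = 281 + 3 = 284$)
$K{\left(136 \right)} + h{\left(-36,622 \right)} = \left(-15840 + 240 \cdot 136\right) + 284 = \left(-15840 + 32640\right) + 284 = 16800 + 284 = 17084$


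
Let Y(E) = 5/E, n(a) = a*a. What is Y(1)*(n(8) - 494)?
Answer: -2150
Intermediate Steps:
n(a) = a²
Y(1)*(n(8) - 494) = (5/1)*(8² - 494) = (5*1)*(64 - 494) = 5*(-430) = -2150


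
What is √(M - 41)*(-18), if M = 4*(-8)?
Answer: -18*I*√73 ≈ -153.79*I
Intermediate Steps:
M = -32
√(M - 41)*(-18) = √(-32 - 41)*(-18) = √(-73)*(-18) = (I*√73)*(-18) = -18*I*√73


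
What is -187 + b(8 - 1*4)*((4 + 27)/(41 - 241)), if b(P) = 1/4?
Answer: -149631/800 ≈ -187.04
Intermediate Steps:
b(P) = ¼
-187 + b(8 - 1*4)*((4 + 27)/(41 - 241)) = -187 + ((4 + 27)/(41 - 241))/4 = -187 + (31/(-200))/4 = -187 + (31*(-1/200))/4 = -187 + (¼)*(-31/200) = -187 - 31/800 = -149631/800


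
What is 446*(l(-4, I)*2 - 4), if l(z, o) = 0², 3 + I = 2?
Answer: -1784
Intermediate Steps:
I = -1 (I = -3 + 2 = -1)
l(z, o) = 0
446*(l(-4, I)*2 - 4) = 446*(0*2 - 4) = 446*(0 - 4) = 446*(-4) = -1784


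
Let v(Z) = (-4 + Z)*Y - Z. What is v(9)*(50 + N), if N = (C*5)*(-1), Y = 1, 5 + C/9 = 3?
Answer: -560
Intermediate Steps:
C = -18 (C = -45 + 9*3 = -45 + 27 = -18)
N = 90 (N = -18*5*(-1) = -90*(-1) = 90)
v(Z) = -4 (v(Z) = (-4 + Z)*1 - Z = (-4 + Z) - Z = -4)
v(9)*(50 + N) = -4*(50 + 90) = -4*140 = -560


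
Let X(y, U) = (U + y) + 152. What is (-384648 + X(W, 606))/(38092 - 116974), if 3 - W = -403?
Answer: 63914/13147 ≈ 4.8615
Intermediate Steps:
W = 406 (W = 3 - 1*(-403) = 3 + 403 = 406)
X(y, U) = 152 + U + y
(-384648 + X(W, 606))/(38092 - 116974) = (-384648 + (152 + 606 + 406))/(38092 - 116974) = (-384648 + 1164)/(-78882) = -383484*(-1/78882) = 63914/13147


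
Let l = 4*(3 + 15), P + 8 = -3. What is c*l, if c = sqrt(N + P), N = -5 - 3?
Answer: 72*I*sqrt(19) ≈ 313.84*I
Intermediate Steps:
P = -11 (P = -8 - 3 = -11)
N = -8
l = 72 (l = 4*18 = 72)
c = I*sqrt(19) (c = sqrt(-8 - 11) = sqrt(-19) = I*sqrt(19) ≈ 4.3589*I)
c*l = (I*sqrt(19))*72 = 72*I*sqrt(19)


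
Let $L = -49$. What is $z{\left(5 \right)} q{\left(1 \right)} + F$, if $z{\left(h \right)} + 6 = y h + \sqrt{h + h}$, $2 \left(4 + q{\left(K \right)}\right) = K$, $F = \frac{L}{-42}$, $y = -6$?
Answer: $\frac{763}{6} - \frac{7 \sqrt{10}}{2} \approx 116.1$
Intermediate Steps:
$F = \frac{7}{6}$ ($F = - \frac{49}{-42} = \left(-49\right) \left(- \frac{1}{42}\right) = \frac{7}{6} \approx 1.1667$)
$q{\left(K \right)} = -4 + \frac{K}{2}$
$z{\left(h \right)} = -6 - 6 h + \sqrt{2} \sqrt{h}$ ($z{\left(h \right)} = -6 - \left(- \sqrt{h + h} + 6 h\right) = -6 - \left(- \sqrt{2} \sqrt{h} + 6 h\right) = -6 + \left(- 6 h + \sqrt{2} \sqrt{h}\right) = -6 - 6 h + \sqrt{2} \sqrt{h}$)
$z{\left(5 \right)} q{\left(1 \right)} + F = \left(-6 - 30 + \sqrt{2} \sqrt{5}\right) \left(-4 + \frac{1}{2} \cdot 1\right) + \frac{7}{6} = \left(-6 - 30 + \sqrt{10}\right) \left(-4 + \frac{1}{2}\right) + \frac{7}{6} = \left(-36 + \sqrt{10}\right) \left(- \frac{7}{2}\right) + \frac{7}{6} = \left(126 - \frac{7 \sqrt{10}}{2}\right) + \frac{7}{6} = \frac{763}{6} - \frac{7 \sqrt{10}}{2}$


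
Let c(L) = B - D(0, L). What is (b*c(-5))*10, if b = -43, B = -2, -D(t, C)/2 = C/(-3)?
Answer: -1720/3 ≈ -573.33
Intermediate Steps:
D(t, C) = 2*C/3 (D(t, C) = -2*C/(-3) = -2*C*(-1)/3 = -(-2)*C/3 = 2*C/3)
c(L) = -2 - 2*L/3
(b*c(-5))*10 = -43*(-2 - ⅔*(-5))*10 = -43*(-2 + 10/3)*10 = -43*4/3*10 = -172/3*10 = -1720/3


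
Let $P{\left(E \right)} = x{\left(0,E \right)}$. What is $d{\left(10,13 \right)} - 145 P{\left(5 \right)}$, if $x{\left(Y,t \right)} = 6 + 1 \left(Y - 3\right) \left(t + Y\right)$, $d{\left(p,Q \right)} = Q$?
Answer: $1318$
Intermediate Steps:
$x{\left(Y,t \right)} = 6 + \left(-3 + Y\right) \left(Y + t\right)$ ($x{\left(Y,t \right)} = 6 + 1 \left(-3 + Y\right) \left(Y + t\right) = 6 + \left(-3 + Y\right) \left(Y + t\right)$)
$P{\left(E \right)} = 6 - 3 E$ ($P{\left(E \right)} = 6 + 0^{2} - 0 - 3 E + 0 E = 6 + 0 + 0 - 3 E + 0 = 6 - 3 E$)
$d{\left(10,13 \right)} - 145 P{\left(5 \right)} = 13 - 145 \left(6 - 15\right) = 13 - -1305 = 13 + 1305 = 1318$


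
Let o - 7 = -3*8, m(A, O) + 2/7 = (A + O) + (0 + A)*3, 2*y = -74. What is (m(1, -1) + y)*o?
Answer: 4080/7 ≈ 582.86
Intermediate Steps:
y = -37 (y = (½)*(-74) = -37)
m(A, O) = -2/7 + O + 4*A (m(A, O) = -2/7 + ((A + O) + (0 + A)*3) = -2/7 + ((A + O) + A*3) = -2/7 + ((A + O) + 3*A) = -2/7 + (O + 4*A) = -2/7 + O + 4*A)
o = -17 (o = 7 - 3*8 = 7 - 24 = -17)
(m(1, -1) + y)*o = ((-2/7 - 1 + 4*1) - 37)*(-17) = ((-2/7 - 1 + 4) - 37)*(-17) = (19/7 - 37)*(-17) = -240/7*(-17) = 4080/7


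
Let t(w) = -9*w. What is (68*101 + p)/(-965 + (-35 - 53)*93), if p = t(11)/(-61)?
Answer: -419047/558089 ≈ -0.75086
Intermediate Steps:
p = 99/61 (p = -9*11/(-61) = -99*(-1/61) = 99/61 ≈ 1.6230)
(68*101 + p)/(-965 + (-35 - 53)*93) = (68*101 + 99/61)/(-965 + (-35 - 53)*93) = (6868 + 99/61)/(-965 - 88*93) = 419047/(61*(-965 - 8184)) = (419047/61)/(-9149) = (419047/61)*(-1/9149) = -419047/558089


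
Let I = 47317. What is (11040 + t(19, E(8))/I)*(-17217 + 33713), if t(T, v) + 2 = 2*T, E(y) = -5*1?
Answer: 8617175795136/47317 ≈ 1.8212e+8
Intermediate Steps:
E(y) = -5
t(T, v) = -2 + 2*T
(11040 + t(19, E(8))/I)*(-17217 + 33713) = (11040 + (-2 + 2*19)/47317)*(-17217 + 33713) = (11040 + (-2 + 38)*(1/47317))*16496 = (11040 + 36*(1/47317))*16496 = (11040 + 36/47317)*16496 = (522379716/47317)*16496 = 8617175795136/47317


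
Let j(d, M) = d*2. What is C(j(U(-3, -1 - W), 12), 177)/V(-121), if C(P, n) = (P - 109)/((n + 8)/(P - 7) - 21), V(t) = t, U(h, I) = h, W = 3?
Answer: -1495/55418 ≈ -0.026977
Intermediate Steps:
j(d, M) = 2*d
C(P, n) = (-109 + P)/(-21 + (8 + n)/(-7 + P)) (C(P, n) = (-109 + P)/((8 + n)/(-7 + P) - 21) = (-109 + P)/(-21 + (8 + n)/(-7 + P)))
C(j(U(-3, -1 - W), 12), 177)/V(-121) = ((763 + (2*(-3))² - 232*(-3))/(155 + 177 - 42*(-3)))/(-121) = ((763 + (-6)² - 116*(-6))/(155 + 177 - 21*(-6)))*(-1/121) = ((763 + 36 + 696)/(155 + 177 + 126))*(-1/121) = (1495/458)*(-1/121) = -1495/55418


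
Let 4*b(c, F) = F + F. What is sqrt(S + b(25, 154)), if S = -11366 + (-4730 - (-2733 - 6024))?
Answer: I*sqrt(7262) ≈ 85.217*I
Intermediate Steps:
b(c, F) = F/2 (b(c, F) = (F + F)/4 = (2*F)/4 = F/2)
S = -7339 (S = -11366 + (-4730 - 1*(-8757)) = -11366 + (-4730 + 8757) = -11366 + 4027 = -7339)
sqrt(S + b(25, 154)) = sqrt(-7339 + (1/2)*154) = sqrt(-7339 + 77) = sqrt(-7262) = I*sqrt(7262)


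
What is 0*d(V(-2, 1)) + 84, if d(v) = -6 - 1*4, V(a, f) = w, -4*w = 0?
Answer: 84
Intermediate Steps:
w = 0 (w = -¼*0 = 0)
V(a, f) = 0
d(v) = -10 (d(v) = -6 - 4 = -10)
0*d(V(-2, 1)) + 84 = 0*(-10) + 84 = 0 + 84 = 84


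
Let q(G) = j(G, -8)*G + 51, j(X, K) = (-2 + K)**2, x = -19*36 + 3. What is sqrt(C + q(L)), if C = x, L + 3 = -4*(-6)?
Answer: 7*sqrt(30) ≈ 38.341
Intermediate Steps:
L = 21 (L = -3 - 4*(-6) = -3 + 24 = 21)
x = -681 (x = -684 + 3 = -681)
C = -681
q(G) = 51 + 100*G (q(G) = (-2 - 8)**2*G + 51 = (-10)**2*G + 51 = 100*G + 51 = 51 + 100*G)
sqrt(C + q(L)) = sqrt(-681 + (51 + 100*21)) = sqrt(-681 + (51 + 2100)) = sqrt(-681 + 2151) = sqrt(1470) = 7*sqrt(30)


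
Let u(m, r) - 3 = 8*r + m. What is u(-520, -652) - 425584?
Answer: -431317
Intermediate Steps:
u(m, r) = 3 + m + 8*r (u(m, r) = 3 + (8*r + m) = 3 + (m + 8*r) = 3 + m + 8*r)
u(-520, -652) - 425584 = (3 - 520 + 8*(-652)) - 425584 = (3 - 520 - 5216) - 425584 = -5733 - 425584 = -431317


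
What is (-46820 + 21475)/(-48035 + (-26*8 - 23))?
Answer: 25345/48266 ≈ 0.52511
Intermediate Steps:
(-46820 + 21475)/(-48035 + (-26*8 - 23)) = -25345/(-48035 + (-208 - 23)) = -25345/(-48035 - 231) = -25345/(-48266) = -25345*(-1/48266) = 25345/48266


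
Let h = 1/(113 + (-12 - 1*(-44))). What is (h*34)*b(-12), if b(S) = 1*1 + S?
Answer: -374/145 ≈ -2.5793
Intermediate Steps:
b(S) = 1 + S
h = 1/145 (h = 1/(113 + (-12 + 44)) = 1/(113 + 32) = 1/145 ≈ 0.0068966)
(h*34)*b(-12) = ((1/145)*34)*(1 - 12) = (34/145)*(-11) = -374/145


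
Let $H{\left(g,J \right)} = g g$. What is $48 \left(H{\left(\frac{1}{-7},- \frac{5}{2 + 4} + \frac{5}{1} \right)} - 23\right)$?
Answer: $- \frac{54048}{49} \approx -1103.0$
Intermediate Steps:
$H{\left(g,J \right)} = g^{2}$
$48 \left(H{\left(\frac{1}{-7},- \frac{5}{2 + 4} + \frac{5}{1} \right)} - 23\right) = 48 \left(\left(\frac{1}{-7}\right)^{2} - 23\right) = 48 \left(\left(- \frac{1}{7}\right)^{2} - 23\right) = 48 \left(\frac{1}{49} - 23\right) = 48 \left(- \frac{1126}{49}\right) = - \frac{54048}{49}$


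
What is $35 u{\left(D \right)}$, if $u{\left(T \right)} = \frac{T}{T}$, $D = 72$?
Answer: $35$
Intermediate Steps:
$u{\left(T \right)} = 1$
$35 u{\left(D \right)} = 35 \cdot 1 = 35$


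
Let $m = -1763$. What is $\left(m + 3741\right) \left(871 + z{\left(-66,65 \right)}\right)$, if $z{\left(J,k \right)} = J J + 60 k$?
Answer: $18053206$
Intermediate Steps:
$z{\left(J,k \right)} = J^{2} + 60 k$
$\left(m + 3741\right) \left(871 + z{\left(-66,65 \right)}\right) = \left(-1763 + 3741\right) \left(871 + \left(\left(-66\right)^{2} + 60 \cdot 65\right)\right) = 1978 \left(871 + \left(4356 + 3900\right)\right) = 1978 \left(871 + 8256\right) = 1978 \cdot 9127 = 18053206$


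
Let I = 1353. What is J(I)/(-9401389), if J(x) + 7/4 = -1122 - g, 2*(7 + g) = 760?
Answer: 5987/37605556 ≈ 0.00015921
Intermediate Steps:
g = 373 (g = -7 + (½)*760 = -7 + 380 = 373)
J(x) = -5987/4 (J(x) = -7/4 + (-1122 - 1*373) = -7/4 + (-1122 - 373) = -7/4 - 1495 = -5987/4)
J(I)/(-9401389) = -5987/4/(-9401389) = -5987/4*(-1/9401389) = 5987/37605556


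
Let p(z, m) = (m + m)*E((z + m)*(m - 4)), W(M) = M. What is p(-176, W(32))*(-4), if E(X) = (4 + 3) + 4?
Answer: -2816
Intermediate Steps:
E(X) = 11 (E(X) = 7 + 4 = 11)
p(z, m) = 22*m (p(z, m) = (m + m)*11 = (2*m)*11 = 22*m)
p(-176, W(32))*(-4) = (22*32)*(-4) = 704*(-4) = -2816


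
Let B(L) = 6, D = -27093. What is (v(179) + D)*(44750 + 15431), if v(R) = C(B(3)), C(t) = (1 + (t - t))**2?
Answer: -1630423652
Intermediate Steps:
C(t) = 1 (C(t) = (1 + 0)**2 = 1**2 = 1)
v(R) = 1
(v(179) + D)*(44750 + 15431) = (1 - 27093)*(44750 + 15431) = -27092*60181 = -1630423652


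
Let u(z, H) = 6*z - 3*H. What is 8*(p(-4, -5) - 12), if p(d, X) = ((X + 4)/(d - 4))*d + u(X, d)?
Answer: -244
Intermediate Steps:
u(z, H) = -3*H + 6*z
p(d, X) = -3*d + 6*X + d*(4 + X)/(-4 + d) (p(d, X) = ((X + 4)/(d - 4))*d + (-3*d + 6*X) = ((4 + X)/(-4 + d))*d + (-3*d + 6*X) = d*(4 + X)/(-4 + d) + (-3*d + 6*X) = -3*d + 6*X + d*(4 + X)/(-4 + d))
8*(p(-4, -5) - 12) = 8*((-24*(-5) - 3*(-4)**2 + 16*(-4) + 7*(-5)*(-4))/(-4 - 4) - 12) = 8*((120 - 3*16 - 64 + 140)/(-8) - 12) = 8*(-(120 - 48 - 64 + 140)/8 - 12) = 8*(-1/8*148 - 12) = 8*(-37/2 - 12) = 8*(-61/2) = -244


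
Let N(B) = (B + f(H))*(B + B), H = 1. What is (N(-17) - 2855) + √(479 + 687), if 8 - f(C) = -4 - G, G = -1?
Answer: -2651 + √1166 ≈ -2616.9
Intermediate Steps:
f(C) = 11 (f(C) = 8 - (-4 - 1*(-1)) = 8 - (-4 + 1) = 8 - 1*(-3) = 8 + 3 = 11)
N(B) = 2*B*(11 + B) (N(B) = (B + 11)*(B + B) = (11 + B)*(2*B) = 2*B*(11 + B))
(N(-17) - 2855) + √(479 + 687) = (2*(-17)*(11 - 17) - 2855) + √(479 + 687) = (2*(-17)*(-6) - 2855) + √1166 = (204 - 2855) + √1166 = -2651 + √1166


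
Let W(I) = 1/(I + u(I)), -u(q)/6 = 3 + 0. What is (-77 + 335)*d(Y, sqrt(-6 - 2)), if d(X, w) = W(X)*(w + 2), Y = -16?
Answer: -258/17 - 258*I*sqrt(2)/17 ≈ -15.176 - 21.463*I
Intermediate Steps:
u(q) = -18 (u(q) = -6*(3 + 0) = -6*3 = -18)
W(I) = 1/(-18 + I) (W(I) = 1/(I - 18) = 1/(-18 + I))
d(X, w) = (2 + w)/(-18 + X) (d(X, w) = (w + 2)/(-18 + X) = (2 + w)/(-18 + X))
(-77 + 335)*d(Y, sqrt(-6 - 2)) = (-77 + 335)*((2 + sqrt(-6 - 2))/(-18 - 16)) = 258*((2 + sqrt(-8))/(-34)) = 258*(-(2 + 2*I*sqrt(2))/34) = 258*(-1/17 - I*sqrt(2)/17) = -258/17 - 258*I*sqrt(2)/17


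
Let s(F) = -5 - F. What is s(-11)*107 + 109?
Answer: 751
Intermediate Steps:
s(-11)*107 + 109 = (-5 - 1*(-11))*107 + 109 = (-5 + 11)*107 + 109 = 6*107 + 109 = 642 + 109 = 751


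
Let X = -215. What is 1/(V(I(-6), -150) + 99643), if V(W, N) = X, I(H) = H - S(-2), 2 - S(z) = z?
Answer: 1/99428 ≈ 1.0058e-5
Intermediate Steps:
S(z) = 2 - z
I(H) = -4 + H (I(H) = H - (2 - 1*(-2)) = H - (2 + 2) = H - 1*4 = H - 4 = -4 + H)
V(W, N) = -215
1/(V(I(-6), -150) + 99643) = 1/(-215 + 99643) = 1/99428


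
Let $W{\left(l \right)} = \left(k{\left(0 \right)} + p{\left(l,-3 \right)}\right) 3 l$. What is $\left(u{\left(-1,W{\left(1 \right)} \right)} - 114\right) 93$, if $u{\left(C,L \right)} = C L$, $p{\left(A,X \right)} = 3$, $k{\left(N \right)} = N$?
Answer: $-11439$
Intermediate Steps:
$W{\left(l \right)} = 9 l$ ($W{\left(l \right)} = \left(0 + 3\right) 3 l = 3 \cdot 3 l = 9 l$)
$\left(u{\left(-1,W{\left(1 \right)} \right)} - 114\right) 93 = \left(- 9 \cdot 1 - 114\right) 93 = \left(\left(-1\right) 9 - 114\right) 93 = \left(-9 - 114\right) 93 = \left(-123\right) 93 = -11439$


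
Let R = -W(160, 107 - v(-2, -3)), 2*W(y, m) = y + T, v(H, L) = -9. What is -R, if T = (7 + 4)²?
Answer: 281/2 ≈ 140.50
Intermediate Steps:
T = 121 (T = 11² = 121)
W(y, m) = 121/2 + y/2 (W(y, m) = (y + 121)/2 = (121 + y)/2 = 121/2 + y/2)
R = -281/2 (R = -(121/2 + (½)*160) = -(121/2 + 80) = -1*281/2 = -281/2 ≈ -140.50)
-R = -1*(-281/2) = 281/2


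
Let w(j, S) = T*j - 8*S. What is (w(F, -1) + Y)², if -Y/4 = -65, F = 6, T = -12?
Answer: 38416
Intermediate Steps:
Y = 260 (Y = -4*(-65) = 260)
w(j, S) = -12*j - 8*S
(w(F, -1) + Y)² = ((-12*6 - 8*(-1)) + 260)² = ((-72 + 8) + 260)² = (-64 + 260)² = 196² = 38416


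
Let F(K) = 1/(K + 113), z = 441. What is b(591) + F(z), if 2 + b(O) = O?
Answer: 326307/554 ≈ 589.00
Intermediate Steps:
b(O) = -2 + O
F(K) = 1/(113 + K)
b(591) + F(z) = (-2 + 591) + 1/(113 + 441) = 589 + 1/554 = 326307/554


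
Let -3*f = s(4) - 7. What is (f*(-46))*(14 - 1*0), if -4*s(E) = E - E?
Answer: -4508/3 ≈ -1502.7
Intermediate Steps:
s(E) = 0 (s(E) = -(E - E)/4 = -¼*0 = 0)
f = 7/3 (f = -(0 - 7)/3 = -⅓*(-7) = 7/3 ≈ 2.3333)
(f*(-46))*(14 - 1*0) = ((7/3)*(-46))*(14 - 1*0) = -322*(14 + 0)/3 = -322/3*14 = -4508/3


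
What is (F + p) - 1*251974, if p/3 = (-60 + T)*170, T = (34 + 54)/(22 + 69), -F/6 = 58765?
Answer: -57755044/91 ≈ -6.3467e+5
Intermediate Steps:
F = -352590 (F = -6*58765 = -352590)
T = 88/91 ≈ 0.96703
p = -2739720/91 (p = 3*((-60 + 88/91)*170) = 3*(-5372/91*170) = 3*(-913240/91) = -2739720/91 ≈ -30107.)
(F + p) - 1*251974 = (-352590 - 2739720/91) - 1*251974 = -34825410/91 - 251974 = -57755044/91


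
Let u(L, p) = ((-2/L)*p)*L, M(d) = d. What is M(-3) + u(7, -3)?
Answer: 3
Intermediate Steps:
u(L, p) = -2*p (u(L, p) = (-2*p/L)*L = -2*p)
M(-3) + u(7, -3) = -3 - 2*(-3) = -3 + 6 = 3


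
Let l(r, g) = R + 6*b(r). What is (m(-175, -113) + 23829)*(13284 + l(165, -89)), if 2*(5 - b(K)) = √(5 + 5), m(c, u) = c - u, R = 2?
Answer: 316481372 - 71301*√10 ≈ 3.1626e+8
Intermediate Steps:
b(K) = 5 - √10/2 (b(K) = 5 - √(5 + 5)/2 = 5 - √10/2)
l(r, g) = 32 - 3*√10 (l(r, g) = 2 + 6*(5 - √10/2) = 2 + (30 - 3*√10) = 32 - 3*√10)
(m(-175, -113) + 23829)*(13284 + l(165, -89)) = ((-175 - 1*(-113)) + 23829)*(13284 + (32 - 3*√10)) = ((-175 + 113) + 23829)*(13316 - 3*√10) = (-62 + 23829)*(13316 - 3*√10) = 23767*(13316 - 3*√10) = 316481372 - 71301*√10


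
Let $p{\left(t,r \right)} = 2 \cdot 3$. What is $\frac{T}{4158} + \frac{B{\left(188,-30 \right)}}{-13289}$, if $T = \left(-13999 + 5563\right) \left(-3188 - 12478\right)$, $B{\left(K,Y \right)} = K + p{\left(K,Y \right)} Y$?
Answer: $\frac{13938512900}{438537} \approx 31784.0$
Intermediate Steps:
$p{\left(t,r \right)} = 6$
$B{\left(K,Y \right)} = K + 6 Y$
$T = 132158376$ ($T = \left(-8436\right) \left(-15666\right) = 132158376$)
$\frac{T}{4158} + \frac{B{\left(188,-30 \right)}}{-13289} = \frac{132158376}{4158} + \frac{188 + 6 \left(-30\right)}{-13289} = 132158376 \cdot \frac{1}{4158} + \left(188 - 180\right) \left(- \frac{1}{13289}\right) = \frac{1048876}{33} + 8 \left(- \frac{1}{13289}\right) = \frac{1048876}{33} - \frac{8}{13289} = \frac{13938512900}{438537}$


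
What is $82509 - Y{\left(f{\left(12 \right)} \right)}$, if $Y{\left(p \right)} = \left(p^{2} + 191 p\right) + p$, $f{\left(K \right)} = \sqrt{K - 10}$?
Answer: $82507 - 192 \sqrt{2} \approx 82236.0$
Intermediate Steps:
$f{\left(K \right)} = \sqrt{-10 + K}$
$Y{\left(p \right)} = p^{2} + 192 p$
$82509 - Y{\left(f{\left(12 \right)} \right)} = 82509 - \sqrt{-10 + 12} \left(192 + \sqrt{-10 + 12}\right) = 82509 - \sqrt{2} \left(192 + \sqrt{2}\right)$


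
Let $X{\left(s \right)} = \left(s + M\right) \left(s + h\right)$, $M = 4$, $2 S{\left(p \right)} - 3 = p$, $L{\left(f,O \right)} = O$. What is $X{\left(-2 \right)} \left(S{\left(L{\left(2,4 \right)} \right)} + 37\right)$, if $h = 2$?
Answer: $0$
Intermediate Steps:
$S{\left(p \right)} = \frac{3}{2} + \frac{p}{2}$
$X{\left(s \right)} = \left(2 + s\right) \left(4 + s\right)$ ($X{\left(s \right)} = \left(s + 4\right) \left(s + 2\right) = \left(4 + s\right) \left(2 + s\right) = \left(2 + s\right) \left(4 + s\right)$)
$X{\left(-2 \right)} \left(S{\left(L{\left(2,4 \right)} \right)} + 37\right) = \left(8 + \left(-2\right)^{2} + 6 \left(-2\right)\right) \left(\left(\frac{3}{2} + \frac{1}{2} \cdot 4\right) + 37\right) = \left(8 + 4 - 12\right) \left(\left(\frac{3}{2} + 2\right) + 37\right) = 0 \left(\frac{7}{2} + 37\right) = 0 \cdot \frac{81}{2} = 0$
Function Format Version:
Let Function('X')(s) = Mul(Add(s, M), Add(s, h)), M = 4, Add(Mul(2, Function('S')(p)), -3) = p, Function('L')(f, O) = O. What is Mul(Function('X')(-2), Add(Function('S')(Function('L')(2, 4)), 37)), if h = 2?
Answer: 0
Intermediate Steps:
Function('S')(p) = Add(Rational(3, 2), Mul(Rational(1, 2), p))
Function('X')(s) = Mul(Add(2, s), Add(4, s)) (Function('X')(s) = Mul(Add(s, 4), Add(s, 2)) = Mul(Add(4, s), Add(2, s)) = Mul(Add(2, s), Add(4, s)))
Mul(Function('X')(-2), Add(Function('S')(Function('L')(2, 4)), 37)) = Mul(Add(8, Pow(-2, 2), Mul(6, -2)), Add(Add(Rational(3, 2), Mul(Rational(1, 2), 4)), 37)) = Mul(Add(8, 4, -12), Add(Add(Rational(3, 2), 2), 37)) = Mul(0, Add(Rational(7, 2), 37)) = Mul(0, Rational(81, 2)) = 0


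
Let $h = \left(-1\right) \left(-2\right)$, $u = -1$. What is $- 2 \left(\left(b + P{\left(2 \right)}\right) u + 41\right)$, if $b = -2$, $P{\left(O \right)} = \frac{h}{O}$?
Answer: $-84$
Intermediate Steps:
$h = 2$
$P{\left(O \right)} = \frac{2}{O}$
$- 2 \left(\left(b + P{\left(2 \right)}\right) u + 41\right) = - 2 \left(\left(-2 + \frac{2}{2}\right) \left(-1\right) + 41\right) = - 2 \left(\left(-2 + 2 \cdot \frac{1}{2}\right) \left(-1\right) + 41\right) = - 2 \left(\left(-2 + 1\right) \left(-1\right) + 41\right) = - 2 \left(\left(-1\right) \left(-1\right) + 41\right) = - 2 \left(1 + 41\right) = - 2 \cdot 42 = \left(-1\right) 84 = -84$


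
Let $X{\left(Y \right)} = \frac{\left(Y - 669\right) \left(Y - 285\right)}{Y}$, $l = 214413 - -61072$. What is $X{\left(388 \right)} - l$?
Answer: $- \frac{106917123}{388} \approx -2.7556 \cdot 10^{5}$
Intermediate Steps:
$l = 275485$ ($l = 214413 + 61072 = 275485$)
$X{\left(Y \right)} = \frac{\left(-669 + Y\right) \left(-285 + Y\right)}{Y}$
$X{\left(388 \right)} - l = \left(-954 + 388 + \frac{190665}{388}\right) - 275485 = - \frac{28943}{388} - 275485 = - \frac{106917123}{388}$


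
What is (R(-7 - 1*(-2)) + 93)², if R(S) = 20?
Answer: 12769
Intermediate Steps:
(R(-7 - 1*(-2)) + 93)² = (20 + 93)² = 113² = 12769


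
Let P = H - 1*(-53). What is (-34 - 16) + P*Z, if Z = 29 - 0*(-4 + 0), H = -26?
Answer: 733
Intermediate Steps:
Z = 29 (Z = 29 - 0*(-4) = 29 - 1*0 = 29 + 0 = 29)
P = 27 (P = -26 - 1*(-53) = -26 + 53 = 27)
(-34 - 16) + P*Z = (-34 - 16) + 27*29 = -50 + 783 = 733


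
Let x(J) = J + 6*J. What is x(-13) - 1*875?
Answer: -966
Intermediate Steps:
x(J) = 7*J
x(-13) - 1*875 = 7*(-13) - 1*875 = -91 - 875 = -966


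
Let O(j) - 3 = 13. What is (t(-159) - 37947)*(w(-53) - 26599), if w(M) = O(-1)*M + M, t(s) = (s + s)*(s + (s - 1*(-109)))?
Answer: -784162500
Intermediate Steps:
O(j) = 16 (O(j) = 3 + 13 = 16)
t(s) = 2*s*(109 + 2*s) (t(s) = (2*s)*(s + (s + 109)) = (2*s)*(s + (109 + s)) = (2*s)*(109 + 2*s) = 2*s*(109 + 2*s))
w(M) = 17*M (w(M) = 16*M + M = 17*M)
(t(-159) - 37947)*(w(-53) - 26599) = (2*(-159)*(109 + 2*(-159)) - 37947)*(17*(-53) - 26599) = (2*(-159)*(109 - 318) - 37947)*(-901 - 26599) = (2*(-159)*(-209) - 37947)*(-27500) = (66462 - 37947)*(-27500) = 28515*(-27500) = -784162500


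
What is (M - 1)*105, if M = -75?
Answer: -7980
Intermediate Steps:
(M - 1)*105 = (-75 - 1)*105 = -76*105 = -7980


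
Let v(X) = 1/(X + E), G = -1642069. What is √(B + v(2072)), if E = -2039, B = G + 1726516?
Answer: 8*√1436919/33 ≈ 290.60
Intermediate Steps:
B = 84447 (B = -1642069 + 1726516 = 84447)
v(X) = 1/(-2039 + X) (v(X) = 1/(X - 2039) = 1/(-2039 + X))
√(B + v(2072)) = √(84447 + 1/(-2039 + 2072)) = √(84447 + 1/33) = √(2786752/33) = 8*√1436919/33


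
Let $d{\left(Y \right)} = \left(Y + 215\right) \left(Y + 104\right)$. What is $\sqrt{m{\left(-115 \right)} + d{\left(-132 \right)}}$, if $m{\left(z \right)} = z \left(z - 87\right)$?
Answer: $\sqrt{20906} \approx 144.59$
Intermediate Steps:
$m{\left(z \right)} = z \left(-87 + z\right)$
$d{\left(Y \right)} = \left(104 + Y\right) \left(215 + Y\right)$ ($d{\left(Y \right)} = \left(215 + Y\right) \left(104 + Y\right) = \left(104 + Y\right) \left(215 + Y\right)$)
$\sqrt{m{\left(-115 \right)} + d{\left(-132 \right)}} = \sqrt{- 115 \left(-87 - 115\right) + \left(22360 + \left(-132\right)^{2} + 319 \left(-132\right)\right)} = \sqrt{\left(-115\right) \left(-202\right) + \left(22360 + 17424 - 42108\right)} = \sqrt{23230 - 2324} = \sqrt{20906}$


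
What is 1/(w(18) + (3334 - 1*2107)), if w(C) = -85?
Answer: 1/1142 ≈ 0.00087566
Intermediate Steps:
1/(w(18) + (3334 - 1*2107)) = 1/(-85 + (3334 - 1*2107)) = 1/(-85 + (3334 - 2107)) = 1/(-85 + 1227) = 1/1142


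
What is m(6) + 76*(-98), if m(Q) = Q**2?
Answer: -7412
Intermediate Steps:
m(6) + 76*(-98) = 6**2 + 76*(-98) = 36 - 7448 = -7412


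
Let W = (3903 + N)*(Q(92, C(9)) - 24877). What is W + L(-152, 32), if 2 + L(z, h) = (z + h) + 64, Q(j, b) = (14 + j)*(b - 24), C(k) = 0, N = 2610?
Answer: -178593031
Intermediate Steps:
Q(j, b) = (-24 + b)*(14 + j) (Q(j, b) = (14 + j)*(-24 + b) = (-24 + b)*(14 + j))
L(z, h) = 62 + h + z (L(z, h) = -2 + ((z + h) + 64) = -2 + ((h + z) + 64) = -2 + (64 + h + z) = 62 + h + z)
W = -178592973 (W = (3903 + 2610)*((-336 - 24*92 + 14*0 + 0*92) - 24877) = 6513*((-336 - 2208 + 0 + 0) - 24877) = 6513*(-2544 - 24877) = 6513*(-27421) = -178592973)
W + L(-152, 32) = -178592973 + (62 + 32 - 152) = -178592973 - 58 = -178593031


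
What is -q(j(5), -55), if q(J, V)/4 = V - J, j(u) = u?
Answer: 240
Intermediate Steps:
q(J, V) = -4*J + 4*V (q(J, V) = 4*(V - J) = -4*J + 4*V)
-q(j(5), -55) = -(-4*5 + 4*(-55)) = -(-20 - 220) = -1*(-240) = 240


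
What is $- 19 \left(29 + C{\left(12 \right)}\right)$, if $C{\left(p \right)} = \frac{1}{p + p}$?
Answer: $- \frac{13243}{24} \approx -551.79$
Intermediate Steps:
$C{\left(p \right)} = \frac{1}{2 p}$
$- 19 \left(29 + C{\left(12 \right)}\right) = - 19 \left(29 + \frac{1}{2 \cdot 12}\right) = - 19 \left(29 + \frac{1}{2} \cdot \frac{1}{12}\right) = - 19 \left(29 + \frac{1}{24}\right) = \left(-19\right) \frac{697}{24} = - \frac{13243}{24}$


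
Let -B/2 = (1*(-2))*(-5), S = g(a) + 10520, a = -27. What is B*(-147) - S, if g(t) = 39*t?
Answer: -6527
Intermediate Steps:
S = 9467 (S = 39*(-27) + 10520 = -1053 + 10520 = 9467)
B = -20 (B = -2*1*(-2)*(-5) = -(-4)*(-5) = -2*10 = -20)
B*(-147) - S = -20*(-147) - 1*9467 = 2940 - 9467 = -6527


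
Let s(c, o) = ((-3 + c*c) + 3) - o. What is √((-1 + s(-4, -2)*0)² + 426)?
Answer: √427 ≈ 20.664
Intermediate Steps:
s(c, o) = c² - o (s(c, o) = ((-3 + c²) + 3) - o = c² - o)
√((-1 + s(-4, -2)*0)² + 426) = √((-1 + ((-4)² - 1*(-2))*0)² + 426) = √((-1 + (16 + 2)*0)² + 426) = √((-1 + 18*0)² + 426) = √((-1 + 0)² + 426) = √((-1)² + 426) = √(1 + 426) = √427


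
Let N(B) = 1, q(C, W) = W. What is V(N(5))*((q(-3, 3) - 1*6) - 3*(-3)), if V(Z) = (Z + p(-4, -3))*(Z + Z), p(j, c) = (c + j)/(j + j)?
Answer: 45/2 ≈ 22.500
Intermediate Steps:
p(j, c) = (c + j)/(2*j) (p(j, c) = (c + j)/((2*j)) = (c + j)*(1/(2*j)) = (c + j)/(2*j))
V(Z) = 2*Z*(7/8 + Z) (V(Z) = (Z + (½)*(-3 - 4)/(-4))*(Z + Z) = (Z + (½)*(-¼)*(-7))*(2*Z) = (Z + 7/8)*(2*Z) = (7/8 + Z)*(2*Z) = 2*Z*(7/8 + Z))
V(N(5))*((q(-3, 3) - 1*6) - 3*(-3)) = ((¼)*1*(7 + 8*1))*((3 - 1*6) - 3*(-3)) = ((¼)*1*(7 + 8))*((3 - 6) + 9) = ((¼)*1*15)*(-3 + 9) = (15/4)*6 = 45/2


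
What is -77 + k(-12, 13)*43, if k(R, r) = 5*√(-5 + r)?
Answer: -77 + 430*√2 ≈ 531.11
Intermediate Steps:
-77 + k(-12, 13)*43 = -77 + (5*√(-5 + 13))*43 = -77 + (5*√8)*43 = -77 + (5*(2*√2))*43 = -77 + (10*√2)*43 = -77 + 430*√2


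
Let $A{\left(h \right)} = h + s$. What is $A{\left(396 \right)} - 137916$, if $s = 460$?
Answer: $-137060$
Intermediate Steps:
$A{\left(h \right)} = 460 + h$ ($A{\left(h \right)} = h + 460 = 460 + h$)
$A{\left(396 \right)} - 137916 = \left(460 + 396\right) - 137916 = 856 - 137916 = -137060$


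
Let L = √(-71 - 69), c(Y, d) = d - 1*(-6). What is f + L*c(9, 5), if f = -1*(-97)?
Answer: 97 + 22*I*√35 ≈ 97.0 + 130.15*I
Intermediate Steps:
c(Y, d) = 6 + d (c(Y, d) = d + 6 = 6 + d)
f = 97
L = 2*I*√35 (L = √(-140) = 2*I*√35 ≈ 11.832*I)
f + L*c(9, 5) = 97 + (2*I*√35)*(6 + 5) = 97 + (2*I*√35)*11 = 97 + 22*I*√35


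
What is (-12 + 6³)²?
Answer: 41616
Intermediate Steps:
(-12 + 6³)² = (-12 + 216)² = 204² = 41616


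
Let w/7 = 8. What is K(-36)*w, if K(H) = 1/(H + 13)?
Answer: -56/23 ≈ -2.4348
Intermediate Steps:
w = 56 (w = 7*8 = 56)
K(H) = 1/(13 + H)
K(-36)*w = 56/(13 - 36) = 56/(-23) = -1/23*56 = -56/23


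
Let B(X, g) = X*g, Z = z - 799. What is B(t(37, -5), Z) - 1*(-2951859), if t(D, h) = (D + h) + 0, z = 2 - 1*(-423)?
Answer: 2939891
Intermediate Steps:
z = 425 (z = 2 + 423 = 425)
t(D, h) = D + h
Z = -374 (Z = 425 - 799 = -374)
B(t(37, -5), Z) - 1*(-2951859) = (37 - 5)*(-374) - 1*(-2951859) = 32*(-374) + 2951859 = -11968 + 2951859 = 2939891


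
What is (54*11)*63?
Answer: 37422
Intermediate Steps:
(54*11)*63 = 594*63 = 37422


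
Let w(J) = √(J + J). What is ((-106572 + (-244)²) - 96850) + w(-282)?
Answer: -143886 + 2*I*√141 ≈ -1.4389e+5 + 23.749*I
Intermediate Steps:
w(J) = √2*√J (w(J) = √(2*J) = √2*√J)
((-106572 + (-244)²) - 96850) + w(-282) = ((-106572 + (-244)²) - 96850) + √2*√(-282) = ((-106572 + 59536) - 96850) + √2*(I*√282) = (-47036 - 96850) + 2*I*√141 = -143886 + 2*I*√141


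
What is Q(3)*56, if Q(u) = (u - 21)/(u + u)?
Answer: -168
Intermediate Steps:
Q(u) = (-21 + u)/(2*u) (Q(u) = (-21 + u)/((2*u)) = (-21 + u)*(1/(2*u)) = (-21 + u)/(2*u))
Q(3)*56 = ((½)*(-21 + 3)/3)*56 = ((½)*(⅓)*(-18))*56 = -3*56 = -168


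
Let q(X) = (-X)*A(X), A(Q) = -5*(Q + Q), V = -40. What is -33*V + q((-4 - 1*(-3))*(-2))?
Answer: 1360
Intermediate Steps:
A(Q) = -10*Q
q(X) = 10*X² (q(X) = (-X)*(-10*X) = 10*X²)
-33*V + q((-4 - 1*(-3))*(-2)) = -33*(-40) + 10*((-4 - 1*(-3))*(-2))² = 1320 + 10*((-4 + 3)*(-2))² = 1320 + 10*(-1*(-2))² = 1320 + 10*2² = 1320 + 10*4 = 1320 + 40 = 1360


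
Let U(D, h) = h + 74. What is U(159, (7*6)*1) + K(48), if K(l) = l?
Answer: 164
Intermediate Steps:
U(D, h) = 74 + h
U(159, (7*6)*1) + K(48) = (74 + (7*6)*1) + 48 = (74 + 42*1) + 48 = (74 + 42) + 48 = 116 + 48 = 164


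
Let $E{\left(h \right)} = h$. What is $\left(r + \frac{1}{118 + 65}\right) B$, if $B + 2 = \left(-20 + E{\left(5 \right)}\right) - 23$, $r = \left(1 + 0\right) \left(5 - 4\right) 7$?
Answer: $- \frac{51280}{183} \approx -280.22$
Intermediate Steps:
$r = 7$ ($r = 1 \cdot 1 \cdot 7 = 1 \cdot 7 = 7$)
$B = -40$ ($B = -2 + \left(\left(-20 + 5\right) - 23\right) = -2 - 38 = -40$)
$\left(r + \frac{1}{118 + 65}\right) B = \left(7 + \frac{1}{118 + 65}\right) \left(-40\right) = \left(7 + \frac{1}{183}\right) \left(-40\right) = \frac{1282}{183} \left(-40\right) = - \frac{51280}{183}$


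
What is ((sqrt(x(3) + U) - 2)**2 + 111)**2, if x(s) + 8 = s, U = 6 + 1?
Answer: 13721 - 936*sqrt(2) ≈ 12397.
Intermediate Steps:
U = 7
x(s) = -8 + s
((sqrt(x(3) + U) - 2)**2 + 111)**2 = ((sqrt((-8 + 3) + 7) - 2)**2 + 111)**2 = ((sqrt(-5 + 7) - 2)**2 + 111)**2 = ((sqrt(2) - 2)**2 + 111)**2 = ((-2 + sqrt(2))**2 + 111)**2 = (111 + (-2 + sqrt(2))**2)**2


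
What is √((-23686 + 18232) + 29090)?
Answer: 2*√5909 ≈ 153.74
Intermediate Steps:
√((-23686 + 18232) + 29090) = √(-5454 + 29090) = √23636 = 2*√5909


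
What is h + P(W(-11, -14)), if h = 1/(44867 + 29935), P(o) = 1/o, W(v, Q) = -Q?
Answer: 2672/37401 ≈ 0.071442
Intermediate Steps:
h = 1/74802 ≈ 1.3369e-5
h + P(W(-11, -14)) = 1/74802 + 1/(-1*(-14)) = 1/74802 + 1/14 = 2672/37401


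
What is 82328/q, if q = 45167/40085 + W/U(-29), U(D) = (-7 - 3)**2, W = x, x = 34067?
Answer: 66002357600/274018479 ≈ 240.87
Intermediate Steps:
W = 34067
U(D) = 100 (U(D) = (-10)**2 = 100)
q = 274018479/801700 (q = 45167/40085 + 34067/100 = 274018479/801700 ≈ 341.80)
82328/q = 82328/(274018479/801700) = 82328*(801700/274018479) = 66002357600/274018479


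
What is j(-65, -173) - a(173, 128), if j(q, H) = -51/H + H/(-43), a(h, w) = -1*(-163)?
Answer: -1180435/7439 ≈ -158.68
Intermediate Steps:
a(h, w) = 163
j(q, H) = -51/H - H/43 (j(q, H) = -51/H + H*(-1/43) = -51/H - H/43)
j(-65, -173) - a(173, 128) = (-51/(-173) - 1/43*(-173)) - 1*163 = (-51*(-1/173) + 173/43) - 163 = (51/173 + 173/43) - 163 = 32122/7439 - 163 = -1180435/7439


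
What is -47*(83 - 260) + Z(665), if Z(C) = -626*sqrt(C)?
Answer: 8319 - 626*sqrt(665) ≈ -7824.0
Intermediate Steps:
-47*(83 - 260) + Z(665) = -47*(83 - 260) - 626*sqrt(665) = -47*(-177) - 626*sqrt(665) = 8319 - 626*sqrt(665)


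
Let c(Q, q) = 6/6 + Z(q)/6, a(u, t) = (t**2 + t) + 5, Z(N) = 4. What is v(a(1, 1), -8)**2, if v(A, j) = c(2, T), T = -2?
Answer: 25/9 ≈ 2.7778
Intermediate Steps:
a(u, t) = 5 + t + t**2 (a(u, t) = (t + t**2) + 5 = 5 + t + t**2)
c(Q, q) = 5/3 (c(Q, q) = 6/6 + 4/6 = 6*(1/6) + 4*(1/6) = 1 + 2/3 = 5/3)
v(A, j) = 5/3
v(a(1, 1), -8)**2 = (5/3)**2 = 25/9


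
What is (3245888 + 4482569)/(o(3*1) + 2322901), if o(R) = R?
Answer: 7728457/2322904 ≈ 3.3271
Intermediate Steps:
(3245888 + 4482569)/(o(3*1) + 2322901) = (3245888 + 4482569)/(3*1 + 2322901) = 7728457/(3 + 2322901) = 7728457/2322904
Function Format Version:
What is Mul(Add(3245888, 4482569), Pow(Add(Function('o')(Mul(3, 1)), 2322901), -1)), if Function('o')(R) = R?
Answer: Rational(7728457, 2322904) ≈ 3.3271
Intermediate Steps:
Mul(Add(3245888, 4482569), Pow(Add(Function('o')(Mul(3, 1)), 2322901), -1)) = Mul(Add(3245888, 4482569), Pow(Add(Mul(3, 1), 2322901), -1)) = Mul(7728457, Pow(Add(3, 2322901), -1)) = Mul(7728457, Pow(2322904, -1)) = Mul(7728457, Rational(1, 2322904)) = Rational(7728457, 2322904)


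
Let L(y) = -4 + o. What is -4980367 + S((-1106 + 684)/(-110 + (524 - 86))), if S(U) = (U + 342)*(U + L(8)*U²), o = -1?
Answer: -21982492003741/4410944 ≈ -4.9836e+6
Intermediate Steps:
L(y) = -5 (L(y) = -4 - 1 = -5)
S(U) = (342 + U)*(U - 5*U²) (S(U) = (U + 342)*(U - 5*U²) = (342 + U)*(U - 5*U²))
-4980367 + S((-1106 + 684)/(-110 + (524 - 86))) = -4980367 + ((-1106 + 684)/(-110 + (524 - 86)))*(342 - 1709*(-1106 + 684)/(-110 + (524 - 86)) - 5*(-1106 + 684)²/(-110 + (524 - 86))²) = -4980367 + (-422/(-110 + 438))*(342 - (-721198)/(-110 + 438) - 5*178084/(-110 + 438)²) = -4980367 + (-422/328)*(342 - (-721198)/328 - 5*(-422/328)²) = -4980367 + (-422*1/328)*(342 - (-721198)/328 - 5*(-422*1/328)²) = -4980367 - 211*(342 - 1709*(-211/164) - 5*(-211/164)²)/164 = -4980367 - 211*(342 + 360599/164 - 5*44521/26896)/164 = -4980367 - 211*(342 + 360599/164 - 222605/26896)/164 = -4980367 - 211/164*68114063/26896 = -4980367 - 14372067293/4410944 = -21982492003741/4410944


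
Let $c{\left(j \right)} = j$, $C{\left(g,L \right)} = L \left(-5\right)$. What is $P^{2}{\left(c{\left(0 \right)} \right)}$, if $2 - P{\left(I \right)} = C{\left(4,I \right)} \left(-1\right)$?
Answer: $4$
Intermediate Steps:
$C{\left(g,L \right)} = - 5 L$
$P{\left(I \right)} = 2 - 5 I$ ($P{\left(I \right)} = 2 - - 5 I \left(-1\right) = 2 - 5 I$)
$P^{2}{\left(c{\left(0 \right)} \right)} = \left(2 - 0\right)^{2} = \left(2 + 0\right)^{2} = 2^{2} = 4$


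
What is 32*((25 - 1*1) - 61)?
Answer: -1184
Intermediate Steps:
32*((25 - 1*1) - 61) = 32*((25 - 1) - 61) = 32*(24 - 61) = 32*(-37) = -1184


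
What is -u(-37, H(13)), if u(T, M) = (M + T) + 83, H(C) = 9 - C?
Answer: -42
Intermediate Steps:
u(T, M) = 83 + M + T
-u(-37, H(13)) = -(83 + (9 - 1*13) - 37) = -(83 + (9 - 13) - 37) = -(83 - 4 - 37) = -1*42 = -42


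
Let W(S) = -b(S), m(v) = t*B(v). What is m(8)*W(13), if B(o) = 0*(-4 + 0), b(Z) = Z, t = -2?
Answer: 0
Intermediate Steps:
B(o) = 0 (B(o) = 0*(-4) = 0)
m(v) = 0 (m(v) = -2*0 = 0)
W(S) = -S
m(8)*W(13) = 0*(-1*13) = 0*(-13) = 0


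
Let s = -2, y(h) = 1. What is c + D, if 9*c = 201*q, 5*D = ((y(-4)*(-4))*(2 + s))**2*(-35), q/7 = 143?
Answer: 67067/3 ≈ 22356.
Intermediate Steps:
q = 1001 (q = 7*143 = 1001)
D = 0 (D = (((1*(-4))*(2 - 2))**2*(-35))/5 = ((-4*0)**2*(-35))/5 = (0**2*(-35))/5 = (0*(-35))/5 = (1/5)*0 = 0)
c = 67067/3 (c = (201*1001)/9 = (1/9)*201201 = 67067/3 ≈ 22356.)
c + D = 67067/3 + 0 = 67067/3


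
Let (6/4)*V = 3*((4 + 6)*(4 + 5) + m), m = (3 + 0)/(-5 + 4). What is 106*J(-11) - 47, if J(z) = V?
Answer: 18397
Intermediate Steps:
m = -3 (m = 3/(-1) = 3*(-1) = -3)
V = 174 (V = 2*(3*((4 + 6)*(4 + 5) - 3))/3 = 2*(3*(10*9 - 3))/3 = 2*(3*(90 - 3))/3 = 2*(3*87)/3 = (⅔)*261 = 174)
J(z) = 174
106*J(-11) - 47 = 106*174 - 47 = 18444 - 47 = 18397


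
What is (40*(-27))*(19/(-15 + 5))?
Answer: 2052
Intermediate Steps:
(40*(-27))*(19/(-15 + 5)) = -20520/(-10) = -20520*(-1)/10 = -1080*(-19/10) = 2052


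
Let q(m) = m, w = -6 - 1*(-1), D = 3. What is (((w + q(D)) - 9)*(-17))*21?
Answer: 3927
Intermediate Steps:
w = -5 (w = -6 + 1 = -5)
(((w + q(D)) - 9)*(-17))*21 = (((-5 + 3) - 9)*(-17))*21 = ((-2 - 9)*(-17))*21 = -11*(-17)*21 = 187*21 = 3927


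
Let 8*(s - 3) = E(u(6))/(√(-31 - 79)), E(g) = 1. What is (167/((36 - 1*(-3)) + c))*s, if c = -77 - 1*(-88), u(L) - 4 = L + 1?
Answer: 501/50 - 167*I*√110/44000 ≈ 10.02 - 0.039807*I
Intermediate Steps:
u(L) = 5 + L (u(L) = 4 + (L + 1) = 4 + (1 + L) = 5 + L)
c = 11 (c = -77 + 88 = 11)
s = 3 - I*√110/880 (s = 3 + (1/√(-31 - 79))/8 = 3 + (1/√(-110))/8 = 3 + (1/(I*√110))/8 = 3 + (1*(-I*√110/110))/8 = 3 + (-I*√110/110)/8 = 3 - I*√110/880 ≈ 3.0 - 0.011918*I)
(167/((36 - 1*(-3)) + c))*s = (167/((36 - 1*(-3)) + 11))*(3 - I*√110/880) = (167/((36 + 3) + 11))*(3 - I*√110/880) = (167/(39 + 11))*(3 - I*√110/880) = (167/50)*(3 - I*√110/880) = (167*(1/50))*(3 - I*√110/880) = 167*(3 - I*√110/880)/50 = 501/50 - 167*I*√110/44000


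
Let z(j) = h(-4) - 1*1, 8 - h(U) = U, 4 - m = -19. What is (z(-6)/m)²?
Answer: 121/529 ≈ 0.22873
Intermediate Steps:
m = 23 (m = 4 - 1*(-19) = 4 + 19 = 23)
h(U) = 8 - U
z(j) = 11 (z(j) = (8 - 1*(-4)) - 1*1 = (8 + 4) - 1 = 12 - 1 = 11)
(z(-6)/m)² = (11/23)² = 121/529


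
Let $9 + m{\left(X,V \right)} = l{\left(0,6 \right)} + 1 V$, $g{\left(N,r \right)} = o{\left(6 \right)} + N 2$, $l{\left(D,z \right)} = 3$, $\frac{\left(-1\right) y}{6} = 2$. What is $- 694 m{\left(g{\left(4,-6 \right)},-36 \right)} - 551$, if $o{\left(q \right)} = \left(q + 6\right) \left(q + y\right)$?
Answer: $28597$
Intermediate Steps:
$y = -12$ ($y = \left(-6\right) 2 = -12$)
$o{\left(q \right)} = \left(-12 + q\right) \left(6 + q\right)$ ($o{\left(q \right)} = \left(q + 6\right) \left(q - 12\right) = \left(6 + q\right) \left(-12 + q\right) = \left(-12 + q\right) \left(6 + q\right)$)
$g{\left(N,r \right)} = -72 + 2 N$ ($g{\left(N,r \right)} = \left(-72 + 6^{2} - 36\right) + N 2 = \left(-72 + 36 - 36\right) + 2 N = -72 + 2 N$)
$m{\left(X,V \right)} = -6 + V$ ($m{\left(X,V \right)} = -9 + \left(3 + 1 V\right) = -9 + \left(3 + V\right) = -6 + V$)
$- 694 m{\left(g{\left(4,-6 \right)},-36 \right)} - 551 = - 694 \left(-6 - 36\right) - 551 = \left(-694\right) \left(-42\right) - 551 = 29148 - 551 = 28597$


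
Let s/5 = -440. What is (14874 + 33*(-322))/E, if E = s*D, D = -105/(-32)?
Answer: -5664/9625 ≈ -0.58847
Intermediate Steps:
D = 105/32 (D = -105*(-1/32) = 105/32 ≈ 3.2813)
s = -2200 (s = 5*(-440) = -2200)
E = -28875/4 (E = -2200*105/32 = -28875/4 ≈ -7218.8)
(14874 + 33*(-322))/E = (14874 + 33*(-322))/(-28875/4) = (14874 - 10626)*(-4/28875) = 4248*(-4/28875) = -5664/9625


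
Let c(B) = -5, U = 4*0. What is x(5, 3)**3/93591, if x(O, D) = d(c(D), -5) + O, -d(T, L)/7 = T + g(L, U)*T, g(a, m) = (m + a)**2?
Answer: 85117875/10399 ≈ 8185.2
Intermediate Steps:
U = 0
g(a, m) = (a + m)**2
d(T, L) = -7*T - 7*T*L**2 (d(T, L) = -7*(T + (L + 0)**2*T) = -7*(T + L**2*T) = -7*(T + T*L**2) = -7*T - 7*T*L**2)
x(O, D) = 910 + O (x(O, D) = -7*(-5)*(1 + (-5)**2) + O = -7*(-5)*(1 + 25) + O = -7*(-5)*26 + O = 910 + O)
x(5, 3)**3/93591 = (910 + 5)**3/93591 = 915**3*(1/93591) = 766060875*(1/93591) = 85117875/10399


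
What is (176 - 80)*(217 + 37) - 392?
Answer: 23992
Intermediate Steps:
(176 - 80)*(217 + 37) - 392 = 96*254 - 392 = 24384 - 392 = 23992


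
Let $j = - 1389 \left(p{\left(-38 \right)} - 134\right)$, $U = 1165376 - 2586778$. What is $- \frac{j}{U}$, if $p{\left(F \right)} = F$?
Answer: $\frac{119454}{710701} \approx 0.16808$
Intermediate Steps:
$U = -1421402$ ($U = 1165376 - 2586778 = -1421402$)
$j = 238908$ ($j = - 1389 \left(-38 - 134\right) = \left(-1389\right) \left(-172\right) = 238908$)
$- \frac{j}{U} = - \frac{238908}{-1421402} = - \frac{238908 \left(-1\right)}{1421402} = \left(-1\right) \left(- \frac{119454}{710701}\right) = \frac{119454}{710701}$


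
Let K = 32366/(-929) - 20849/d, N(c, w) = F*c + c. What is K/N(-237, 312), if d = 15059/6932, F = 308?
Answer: 44917124522/341505276321 ≈ 0.13153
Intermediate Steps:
N(c, w) = 309*c (N(c, w) = 308*c + c = 309*c)
d = 15059/6932 (d = 15059*(1/6932) = 15059/6932 ≈ 2.1724)
K = -134751373566/13989811 (K = 32366/(-929) - 20849/15059/6932 = 32366*(-1/929) - 20849*6932/15059 = -32366/929 - 144525268/15059 = -134751373566/13989811 ≈ -9632.1)
K/N(-237, 312) = -134751373566/(13989811*(309*(-237))) = -134751373566/13989811/(-73233) = -134751373566/13989811*(-1/73233) = 44917124522/341505276321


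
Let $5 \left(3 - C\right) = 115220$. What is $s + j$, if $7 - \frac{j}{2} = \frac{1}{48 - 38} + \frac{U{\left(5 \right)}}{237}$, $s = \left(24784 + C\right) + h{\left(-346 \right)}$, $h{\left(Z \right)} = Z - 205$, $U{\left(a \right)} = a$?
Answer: $\frac{1428823}{1185} \approx 1205.8$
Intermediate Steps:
$h{\left(Z \right)} = -205 + Z$ ($h{\left(Z \right)} = Z - 205 = -205 + Z$)
$C = -23041$ ($C = 3 - 23044 = -23041$)
$s = 1192$ ($s = \left(24784 - 23041\right) - 551 = 1743 - 551 = 1192$)
$j = \frac{16303}{1185}$ ($j = 14 - 2 \left(\frac{1}{48 - 38} + \frac{1}{237} \cdot 5\right) = 14 - 2 \left(\frac{1}{10} + \frac{1}{237} \cdot 5\right) = 14 - 2 \left(\frac{1}{10} + \frac{5}{237}\right) = 14 - \frac{287}{1185} = \frac{16303}{1185} \approx 13.758$)
$s + j = 1192 + \frac{16303}{1185} = \frac{1428823}{1185}$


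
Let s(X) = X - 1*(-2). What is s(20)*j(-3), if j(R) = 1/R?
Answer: -22/3 ≈ -7.3333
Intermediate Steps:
s(X) = 2 + X (s(X) = X + 2 = 2 + X)
s(20)*j(-3) = (2 + 20)/(-3) = 22*(-⅓) = -22/3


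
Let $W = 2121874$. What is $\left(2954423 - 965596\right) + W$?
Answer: $4110701$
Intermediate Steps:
$\left(2954423 - 965596\right) + W = \left(2954423 - 965596\right) + 2121874 = 1988827 + 2121874 = 4110701$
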